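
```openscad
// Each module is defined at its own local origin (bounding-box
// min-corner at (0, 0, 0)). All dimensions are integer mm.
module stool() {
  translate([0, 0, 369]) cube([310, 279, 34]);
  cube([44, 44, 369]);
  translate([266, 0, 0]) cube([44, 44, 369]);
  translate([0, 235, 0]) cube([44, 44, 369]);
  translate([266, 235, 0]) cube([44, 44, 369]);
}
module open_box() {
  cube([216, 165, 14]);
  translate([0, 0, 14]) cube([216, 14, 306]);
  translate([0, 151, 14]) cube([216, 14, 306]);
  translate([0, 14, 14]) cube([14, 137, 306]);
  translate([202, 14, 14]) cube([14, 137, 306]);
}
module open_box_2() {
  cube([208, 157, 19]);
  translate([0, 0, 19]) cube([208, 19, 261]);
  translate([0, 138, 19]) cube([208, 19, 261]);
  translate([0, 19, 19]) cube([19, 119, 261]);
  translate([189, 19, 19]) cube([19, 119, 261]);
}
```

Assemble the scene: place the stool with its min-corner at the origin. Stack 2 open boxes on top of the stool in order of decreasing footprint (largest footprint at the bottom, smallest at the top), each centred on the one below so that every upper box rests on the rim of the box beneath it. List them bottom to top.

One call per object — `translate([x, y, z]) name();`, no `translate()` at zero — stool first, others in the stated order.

stool();
translate([47, 57, 403]) open_box();
translate([51, 61, 723]) open_box_2();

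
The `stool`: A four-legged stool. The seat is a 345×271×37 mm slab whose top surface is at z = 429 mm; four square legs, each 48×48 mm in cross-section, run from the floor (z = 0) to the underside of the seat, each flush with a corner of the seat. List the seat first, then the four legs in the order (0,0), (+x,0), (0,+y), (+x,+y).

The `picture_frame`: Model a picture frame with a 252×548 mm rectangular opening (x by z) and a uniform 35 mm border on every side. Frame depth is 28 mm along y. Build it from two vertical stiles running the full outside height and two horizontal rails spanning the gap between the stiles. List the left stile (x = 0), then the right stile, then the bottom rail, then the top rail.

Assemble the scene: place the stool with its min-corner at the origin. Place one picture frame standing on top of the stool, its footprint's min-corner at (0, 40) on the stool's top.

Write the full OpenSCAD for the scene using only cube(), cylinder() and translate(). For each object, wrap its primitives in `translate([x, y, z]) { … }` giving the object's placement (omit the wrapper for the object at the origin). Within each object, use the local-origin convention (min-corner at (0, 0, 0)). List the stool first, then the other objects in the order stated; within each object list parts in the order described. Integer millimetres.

translate([0, 0, 392]) cube([345, 271, 37]);
cube([48, 48, 392]);
translate([297, 0, 0]) cube([48, 48, 392]);
translate([0, 223, 0]) cube([48, 48, 392]);
translate([297, 223, 0]) cube([48, 48, 392]);
translate([0, 40, 429]) {
  cube([35, 28, 618]);
  translate([287, 0, 0]) cube([35, 28, 618]);
  translate([35, 0, 0]) cube([252, 28, 35]);
  translate([35, 0, 583]) cube([252, 28, 35]);
}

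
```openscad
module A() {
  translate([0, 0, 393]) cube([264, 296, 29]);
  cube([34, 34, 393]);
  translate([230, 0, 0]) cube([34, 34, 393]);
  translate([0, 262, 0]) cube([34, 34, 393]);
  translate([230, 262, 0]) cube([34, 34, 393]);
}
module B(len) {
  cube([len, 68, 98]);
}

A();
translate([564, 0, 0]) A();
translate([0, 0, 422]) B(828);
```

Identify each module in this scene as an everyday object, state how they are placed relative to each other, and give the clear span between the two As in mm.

Second stool starts at x = 564; first ends at x = 264; clear span = 564 − 264 = 300 mm.

A is a stool. B is a beam. A beam spans the tops of two stools. The clear span between the two stools is 300 mm.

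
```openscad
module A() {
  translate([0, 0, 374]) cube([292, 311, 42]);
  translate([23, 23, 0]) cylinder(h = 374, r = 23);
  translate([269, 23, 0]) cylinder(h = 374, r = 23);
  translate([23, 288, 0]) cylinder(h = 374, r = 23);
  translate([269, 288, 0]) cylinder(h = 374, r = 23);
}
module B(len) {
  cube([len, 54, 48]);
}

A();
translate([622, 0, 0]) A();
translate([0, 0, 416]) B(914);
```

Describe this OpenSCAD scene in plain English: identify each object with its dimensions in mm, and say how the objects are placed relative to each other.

A is a four-legged stool. The seat is a 292×311×42 mm slab whose top surface is at z = 416 mm; four round legs, each 46 mm in diameter, run from the floor (z = 0) to the underside of the seat, each leg's axis is inset half a diameter from the nearest pair of seat edges (so the leg's bounding box is flush with the corner).

B is a rectangular beam 914 mm long (x), 54 mm deep (y), 48 mm thick (z).

The beam spans the tops of two stools placed 330 mm apart, resting at z = 416 mm.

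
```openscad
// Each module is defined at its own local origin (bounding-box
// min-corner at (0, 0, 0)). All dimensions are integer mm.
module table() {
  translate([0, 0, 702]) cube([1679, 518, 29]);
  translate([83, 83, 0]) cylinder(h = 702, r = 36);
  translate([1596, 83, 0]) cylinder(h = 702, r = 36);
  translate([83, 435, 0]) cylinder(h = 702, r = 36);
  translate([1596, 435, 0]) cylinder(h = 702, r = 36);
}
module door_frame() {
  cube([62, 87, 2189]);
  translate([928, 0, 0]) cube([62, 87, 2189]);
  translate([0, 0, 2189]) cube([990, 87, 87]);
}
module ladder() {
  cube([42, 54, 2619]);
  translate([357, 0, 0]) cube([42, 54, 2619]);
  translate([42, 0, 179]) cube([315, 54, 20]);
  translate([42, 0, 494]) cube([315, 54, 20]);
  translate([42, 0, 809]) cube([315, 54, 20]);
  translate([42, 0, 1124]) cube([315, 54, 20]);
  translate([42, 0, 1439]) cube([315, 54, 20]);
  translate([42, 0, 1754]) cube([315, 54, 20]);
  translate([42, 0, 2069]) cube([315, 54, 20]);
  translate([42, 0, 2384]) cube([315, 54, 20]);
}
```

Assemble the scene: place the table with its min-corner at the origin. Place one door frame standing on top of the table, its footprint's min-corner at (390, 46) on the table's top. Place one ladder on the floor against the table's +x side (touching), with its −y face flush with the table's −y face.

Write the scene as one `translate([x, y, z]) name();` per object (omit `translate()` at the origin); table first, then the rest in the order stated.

table();
translate([390, 46, 731]) door_frame();
translate([1679, 0, 0]) ladder();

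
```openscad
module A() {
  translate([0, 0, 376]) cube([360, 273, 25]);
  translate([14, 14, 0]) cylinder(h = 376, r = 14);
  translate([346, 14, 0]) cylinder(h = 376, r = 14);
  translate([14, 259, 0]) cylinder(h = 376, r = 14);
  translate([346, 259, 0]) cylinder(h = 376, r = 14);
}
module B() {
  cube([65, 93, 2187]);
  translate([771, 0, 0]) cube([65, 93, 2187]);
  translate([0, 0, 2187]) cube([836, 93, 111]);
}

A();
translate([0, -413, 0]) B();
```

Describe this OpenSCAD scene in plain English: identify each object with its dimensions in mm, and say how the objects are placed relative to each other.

A is a simple wooden stool: a rectangular seat 360 mm (x) by 273 mm (y), 25 mm thick, top face at z = 401 mm, on four round legs, each 28 mm in diameter. The legs rest on z = 0, each leg's axis is inset half a diameter from the nearest pair of seat edges (so the leg's bounding box is flush with the corner).

B is a door frame. The clear opening is 706 mm wide and 2187 mm high. Two 65 mm wide jambs, 93 mm deep, stand either side of the opening from the floor to the top of the opening. A 111 mm thick head sits across the top of both jambs, spanning the full outside width of the frame.

The door frame is on the floor beside the stool on its −y side.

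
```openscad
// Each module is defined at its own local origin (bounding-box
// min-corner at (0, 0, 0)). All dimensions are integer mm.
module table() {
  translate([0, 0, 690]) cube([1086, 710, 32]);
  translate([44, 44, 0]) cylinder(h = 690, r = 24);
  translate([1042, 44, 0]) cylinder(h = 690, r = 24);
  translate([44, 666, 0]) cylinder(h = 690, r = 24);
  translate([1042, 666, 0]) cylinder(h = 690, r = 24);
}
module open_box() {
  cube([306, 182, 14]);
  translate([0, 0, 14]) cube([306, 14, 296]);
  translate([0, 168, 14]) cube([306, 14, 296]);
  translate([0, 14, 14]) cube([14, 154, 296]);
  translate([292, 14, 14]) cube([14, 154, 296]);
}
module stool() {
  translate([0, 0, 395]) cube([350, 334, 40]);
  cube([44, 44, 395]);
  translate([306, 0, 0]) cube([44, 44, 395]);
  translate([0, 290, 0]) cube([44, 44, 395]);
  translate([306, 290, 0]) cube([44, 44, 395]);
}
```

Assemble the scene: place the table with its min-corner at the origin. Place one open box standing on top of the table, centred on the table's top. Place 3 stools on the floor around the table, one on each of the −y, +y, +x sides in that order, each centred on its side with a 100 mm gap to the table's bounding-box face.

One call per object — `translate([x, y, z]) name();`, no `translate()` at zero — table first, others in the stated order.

table();
translate([390, 264, 722]) open_box();
translate([368, -434, 0]) stool();
translate([368, 810, 0]) stool();
translate([1186, 188, 0]) stool();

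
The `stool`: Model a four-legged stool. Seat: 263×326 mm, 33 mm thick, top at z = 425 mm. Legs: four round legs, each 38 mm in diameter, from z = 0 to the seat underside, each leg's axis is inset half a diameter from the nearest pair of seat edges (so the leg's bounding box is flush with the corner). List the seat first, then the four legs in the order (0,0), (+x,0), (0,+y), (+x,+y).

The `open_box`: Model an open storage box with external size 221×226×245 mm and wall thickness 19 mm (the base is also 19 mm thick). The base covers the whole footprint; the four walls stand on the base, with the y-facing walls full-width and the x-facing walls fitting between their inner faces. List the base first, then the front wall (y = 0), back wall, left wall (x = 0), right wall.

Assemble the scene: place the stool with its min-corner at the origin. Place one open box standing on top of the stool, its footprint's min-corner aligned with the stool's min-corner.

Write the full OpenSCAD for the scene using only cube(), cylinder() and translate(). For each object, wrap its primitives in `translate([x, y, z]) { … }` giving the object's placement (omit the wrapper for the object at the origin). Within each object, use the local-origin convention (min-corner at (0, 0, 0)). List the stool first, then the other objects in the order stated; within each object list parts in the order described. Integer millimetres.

translate([0, 0, 392]) cube([263, 326, 33]);
translate([19, 19, 0]) cylinder(h = 392, r = 19);
translate([244, 19, 0]) cylinder(h = 392, r = 19);
translate([19, 307, 0]) cylinder(h = 392, r = 19);
translate([244, 307, 0]) cylinder(h = 392, r = 19);
translate([0, 0, 425]) {
  cube([221, 226, 19]);
  translate([0, 0, 19]) cube([221, 19, 226]);
  translate([0, 207, 19]) cube([221, 19, 226]);
  translate([0, 19, 19]) cube([19, 188, 226]);
  translate([202, 19, 19]) cube([19, 188, 226]);
}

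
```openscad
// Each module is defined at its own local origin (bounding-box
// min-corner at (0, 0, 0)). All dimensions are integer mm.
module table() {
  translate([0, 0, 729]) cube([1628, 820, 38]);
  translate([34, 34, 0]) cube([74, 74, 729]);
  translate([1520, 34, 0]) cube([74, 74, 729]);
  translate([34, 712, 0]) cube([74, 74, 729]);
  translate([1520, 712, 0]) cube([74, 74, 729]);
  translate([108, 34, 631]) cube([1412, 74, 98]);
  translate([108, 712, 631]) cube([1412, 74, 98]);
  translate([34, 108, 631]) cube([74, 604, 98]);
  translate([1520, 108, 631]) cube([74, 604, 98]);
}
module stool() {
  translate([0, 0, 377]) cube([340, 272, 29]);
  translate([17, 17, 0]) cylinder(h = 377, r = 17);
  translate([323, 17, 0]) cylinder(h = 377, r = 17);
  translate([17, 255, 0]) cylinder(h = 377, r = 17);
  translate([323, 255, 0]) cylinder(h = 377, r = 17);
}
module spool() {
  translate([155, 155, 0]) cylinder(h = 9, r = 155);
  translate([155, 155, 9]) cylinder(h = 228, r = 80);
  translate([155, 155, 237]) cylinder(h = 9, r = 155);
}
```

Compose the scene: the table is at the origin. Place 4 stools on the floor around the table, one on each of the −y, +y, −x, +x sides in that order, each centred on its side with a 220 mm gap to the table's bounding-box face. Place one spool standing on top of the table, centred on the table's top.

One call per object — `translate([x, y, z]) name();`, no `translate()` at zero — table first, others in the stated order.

table();
translate([644, -492, 0]) stool();
translate([644, 1040, 0]) stool();
translate([-560, 274, 0]) stool();
translate([1848, 274, 0]) stool();
translate([659, 255, 767]) spool();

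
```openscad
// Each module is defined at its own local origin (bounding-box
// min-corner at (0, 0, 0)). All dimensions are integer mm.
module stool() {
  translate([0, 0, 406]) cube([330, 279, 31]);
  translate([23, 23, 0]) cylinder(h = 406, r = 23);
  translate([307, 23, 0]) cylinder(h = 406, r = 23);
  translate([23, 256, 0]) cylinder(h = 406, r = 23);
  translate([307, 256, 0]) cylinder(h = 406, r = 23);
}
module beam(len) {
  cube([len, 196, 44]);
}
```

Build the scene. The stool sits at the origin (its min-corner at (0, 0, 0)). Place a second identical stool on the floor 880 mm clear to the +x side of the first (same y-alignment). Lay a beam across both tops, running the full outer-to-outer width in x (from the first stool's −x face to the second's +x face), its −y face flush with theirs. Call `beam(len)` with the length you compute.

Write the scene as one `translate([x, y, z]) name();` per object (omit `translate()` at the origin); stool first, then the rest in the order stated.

stool();
translate([1210, 0, 0]) stool();
translate([0, 0, 437]) beam(1540);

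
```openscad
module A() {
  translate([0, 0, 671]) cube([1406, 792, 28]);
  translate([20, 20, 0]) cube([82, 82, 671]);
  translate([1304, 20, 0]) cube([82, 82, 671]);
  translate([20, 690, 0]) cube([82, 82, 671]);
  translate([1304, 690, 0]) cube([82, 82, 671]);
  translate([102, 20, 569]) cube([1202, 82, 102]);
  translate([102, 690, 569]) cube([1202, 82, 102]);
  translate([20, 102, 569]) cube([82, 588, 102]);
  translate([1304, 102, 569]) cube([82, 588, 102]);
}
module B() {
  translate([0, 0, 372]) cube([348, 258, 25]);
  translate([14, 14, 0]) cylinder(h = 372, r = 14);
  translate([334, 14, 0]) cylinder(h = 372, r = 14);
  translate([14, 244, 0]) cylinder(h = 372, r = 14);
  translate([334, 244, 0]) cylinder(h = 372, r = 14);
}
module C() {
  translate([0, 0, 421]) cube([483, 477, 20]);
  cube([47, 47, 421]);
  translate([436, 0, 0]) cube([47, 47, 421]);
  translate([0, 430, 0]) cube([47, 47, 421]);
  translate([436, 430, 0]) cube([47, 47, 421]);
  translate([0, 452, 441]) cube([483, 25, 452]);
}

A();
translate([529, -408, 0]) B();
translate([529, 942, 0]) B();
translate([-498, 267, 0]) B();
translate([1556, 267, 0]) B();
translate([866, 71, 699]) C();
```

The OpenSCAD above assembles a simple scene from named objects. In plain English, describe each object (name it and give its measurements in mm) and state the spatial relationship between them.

A is a rectangular dining table. The top is 1406×792×28 mm with its upper surface at z = 699 mm. It stands on four 82×82 mm square legs, each inset 20 mm from the nearest pair of top edges, running from the floor to the underside of the top. Four apron rails, 82 mm thick and 102 mm tall, run between adjacent legs with their top edges flush with the underside of the top and their outer faces flush with the legs' outer faces.

B is a simple wooden stool: a rectangular seat 348 mm (x) by 258 mm (y), 25 mm thick, top face at z = 397 mm, on four round legs, each 28 mm in diameter. The legs rest on z = 0, each leg's axis is inset half a diameter from the nearest pair of seat edges (so the leg's bounding box is flush with the corner).

C is a chair. The seat is a 483×477×20 mm slab with its top at z = 441 mm, on four 47×47 mm corner legs (flush with the seat edges, standing on z = 0). A flat backrest 25 mm thick, 452 mm tall, spans the full seat width and rises from the seat top along its +y edge, rear face flush with the rear of the seat.

Four stools sit around the table at the −y, +y, −x, +x sides. The chair is on top of the table.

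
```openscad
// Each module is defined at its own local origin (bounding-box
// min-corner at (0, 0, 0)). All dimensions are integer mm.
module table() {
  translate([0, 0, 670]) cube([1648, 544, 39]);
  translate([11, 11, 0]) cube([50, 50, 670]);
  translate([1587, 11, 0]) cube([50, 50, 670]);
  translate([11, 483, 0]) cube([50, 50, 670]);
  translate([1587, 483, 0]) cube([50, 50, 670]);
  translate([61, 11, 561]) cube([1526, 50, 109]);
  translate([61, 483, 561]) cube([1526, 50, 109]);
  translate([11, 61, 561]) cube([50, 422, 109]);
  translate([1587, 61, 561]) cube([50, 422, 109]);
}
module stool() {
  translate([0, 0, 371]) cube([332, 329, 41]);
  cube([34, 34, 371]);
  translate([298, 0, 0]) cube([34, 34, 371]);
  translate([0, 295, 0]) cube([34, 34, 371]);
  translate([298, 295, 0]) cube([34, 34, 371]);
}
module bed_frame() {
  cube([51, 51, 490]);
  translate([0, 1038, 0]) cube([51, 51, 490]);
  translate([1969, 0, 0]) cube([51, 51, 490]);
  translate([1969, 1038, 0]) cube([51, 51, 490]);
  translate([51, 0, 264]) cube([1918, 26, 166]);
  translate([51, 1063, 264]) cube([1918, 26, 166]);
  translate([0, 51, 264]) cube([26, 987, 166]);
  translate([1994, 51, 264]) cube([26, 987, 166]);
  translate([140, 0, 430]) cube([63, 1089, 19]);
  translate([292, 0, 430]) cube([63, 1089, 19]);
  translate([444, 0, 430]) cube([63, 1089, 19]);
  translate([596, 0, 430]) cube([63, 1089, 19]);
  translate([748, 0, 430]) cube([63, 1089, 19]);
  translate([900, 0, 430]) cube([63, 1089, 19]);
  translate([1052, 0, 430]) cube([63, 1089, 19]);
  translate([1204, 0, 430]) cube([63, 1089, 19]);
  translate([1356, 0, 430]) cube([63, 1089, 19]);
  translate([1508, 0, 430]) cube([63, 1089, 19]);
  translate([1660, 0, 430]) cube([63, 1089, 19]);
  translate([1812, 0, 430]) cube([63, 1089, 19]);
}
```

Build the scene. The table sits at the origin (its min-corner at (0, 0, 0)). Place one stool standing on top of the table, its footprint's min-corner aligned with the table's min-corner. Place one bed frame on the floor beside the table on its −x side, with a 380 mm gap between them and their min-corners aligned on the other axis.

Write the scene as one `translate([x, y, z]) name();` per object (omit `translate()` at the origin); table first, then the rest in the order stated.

table();
translate([0, 0, 709]) stool();
translate([-2400, 0, 0]) bed_frame();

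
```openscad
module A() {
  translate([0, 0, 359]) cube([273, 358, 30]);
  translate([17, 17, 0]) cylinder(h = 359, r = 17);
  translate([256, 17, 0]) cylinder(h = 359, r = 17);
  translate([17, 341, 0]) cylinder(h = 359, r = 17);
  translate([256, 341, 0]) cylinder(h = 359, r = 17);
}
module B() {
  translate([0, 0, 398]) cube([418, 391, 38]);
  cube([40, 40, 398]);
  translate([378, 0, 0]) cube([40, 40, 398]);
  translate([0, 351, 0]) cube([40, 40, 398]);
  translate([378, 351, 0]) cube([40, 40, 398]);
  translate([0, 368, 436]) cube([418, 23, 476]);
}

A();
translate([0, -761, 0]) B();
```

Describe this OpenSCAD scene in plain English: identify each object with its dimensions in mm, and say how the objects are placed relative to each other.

A is a four-legged stool. The seat is a 273×358×30 mm slab whose top surface is at z = 389 mm; four round legs, each 34 mm in diameter, run from the floor (z = 0) to the underside of the seat, each leg's axis is inset half a diameter from the nearest pair of seat edges (so the leg's bounding box is flush with the corner).

B is a chair. The seat is a 418×391×38 mm slab with its top at z = 436 mm, on four 40×40 mm corner legs (flush with the seat edges, standing on z = 0). A flat backrest 23 mm thick, 476 mm tall, spans the full seat width and rises from the seat top along its +y edge, rear face flush with the rear of the seat.

The chair is on the floor beside the stool on its −y side.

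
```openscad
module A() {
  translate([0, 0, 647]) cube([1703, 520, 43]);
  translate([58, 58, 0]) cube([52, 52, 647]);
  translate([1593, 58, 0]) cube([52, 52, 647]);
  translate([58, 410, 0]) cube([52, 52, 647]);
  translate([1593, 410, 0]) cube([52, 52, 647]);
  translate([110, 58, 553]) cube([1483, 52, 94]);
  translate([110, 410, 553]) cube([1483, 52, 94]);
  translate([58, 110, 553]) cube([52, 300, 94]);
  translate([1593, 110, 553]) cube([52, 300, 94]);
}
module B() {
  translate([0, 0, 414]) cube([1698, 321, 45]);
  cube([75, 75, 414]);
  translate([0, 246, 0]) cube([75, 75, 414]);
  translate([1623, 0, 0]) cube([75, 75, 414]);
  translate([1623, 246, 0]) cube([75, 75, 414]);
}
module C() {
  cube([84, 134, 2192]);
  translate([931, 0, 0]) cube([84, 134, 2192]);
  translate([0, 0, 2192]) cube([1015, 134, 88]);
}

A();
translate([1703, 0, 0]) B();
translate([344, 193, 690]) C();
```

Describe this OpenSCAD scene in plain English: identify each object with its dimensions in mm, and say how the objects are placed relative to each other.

A is a table: top 1703 mm (x) × 520 mm (y), 43 mm thick, upper face at z = 690 mm, on four 52×52 mm square legs, each inset 58 mm from the nearest pair of top edges, running from z = 0 to the bottom of the top. Four apron rails, 52 mm thick and 94 mm tall, run between adjacent legs with their top edges flush with the underside of the top and their outer faces flush with the legs' outer faces.

B is a bench: a 1698×321 mm seat slab, 45 mm thick, top at z = 459 mm, on four 75×75 mm square legs flush with the seat corners and standing on z = 0.

C is a door frame. The clear opening is 847 mm wide and 2192 mm high. Two 84 mm wide jambs, 134 mm deep, stand either side of the opening from the floor to the top of the opening. A 88 mm thick head sits across the top of both jambs, spanning the full outside width of the frame.

The bench is against the table's +x side, with their −y faces flush. The door frame is on top of the table, centred.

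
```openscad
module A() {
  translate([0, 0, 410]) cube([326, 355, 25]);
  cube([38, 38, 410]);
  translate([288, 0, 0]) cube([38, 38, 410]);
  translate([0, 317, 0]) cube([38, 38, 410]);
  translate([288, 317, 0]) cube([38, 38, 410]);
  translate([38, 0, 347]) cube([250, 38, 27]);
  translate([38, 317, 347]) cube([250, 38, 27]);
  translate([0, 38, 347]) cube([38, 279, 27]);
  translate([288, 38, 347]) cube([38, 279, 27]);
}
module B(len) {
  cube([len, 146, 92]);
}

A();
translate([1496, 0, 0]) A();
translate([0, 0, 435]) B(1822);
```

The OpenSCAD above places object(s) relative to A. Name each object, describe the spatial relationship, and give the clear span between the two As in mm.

Second stool starts at x = 1496; first ends at x = 326; clear span = 1496 − 326 = 1170 mm.

A is a stool. B is a beam. A beam spans the tops of two stools. The clear span between the two stools is 1170 mm.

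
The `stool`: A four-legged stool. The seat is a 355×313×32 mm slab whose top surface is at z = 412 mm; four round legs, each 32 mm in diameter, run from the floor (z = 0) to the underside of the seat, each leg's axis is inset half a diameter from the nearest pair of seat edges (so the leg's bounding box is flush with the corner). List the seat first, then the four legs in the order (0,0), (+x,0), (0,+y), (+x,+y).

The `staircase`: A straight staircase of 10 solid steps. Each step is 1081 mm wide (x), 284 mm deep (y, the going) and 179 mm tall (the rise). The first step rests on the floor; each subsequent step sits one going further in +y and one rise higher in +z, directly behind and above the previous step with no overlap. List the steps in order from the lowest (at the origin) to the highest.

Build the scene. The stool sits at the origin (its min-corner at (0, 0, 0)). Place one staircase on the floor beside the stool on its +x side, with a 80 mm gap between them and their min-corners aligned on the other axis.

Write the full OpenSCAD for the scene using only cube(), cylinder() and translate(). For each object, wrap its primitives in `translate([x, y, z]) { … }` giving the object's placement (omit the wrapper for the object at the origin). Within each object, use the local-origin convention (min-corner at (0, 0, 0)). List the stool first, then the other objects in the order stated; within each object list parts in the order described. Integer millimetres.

translate([0, 0, 380]) cube([355, 313, 32]);
translate([16, 16, 0]) cylinder(h = 380, r = 16);
translate([339, 16, 0]) cylinder(h = 380, r = 16);
translate([16, 297, 0]) cylinder(h = 380, r = 16);
translate([339, 297, 0]) cylinder(h = 380, r = 16);
translate([435, 0, 0]) {
  cube([1081, 284, 179]);
  translate([0, 284, 179]) cube([1081, 284, 179]);
  translate([0, 568, 358]) cube([1081, 284, 179]);
  translate([0, 852, 537]) cube([1081, 284, 179]);
  translate([0, 1136, 716]) cube([1081, 284, 179]);
  translate([0, 1420, 895]) cube([1081, 284, 179]);
  translate([0, 1704, 1074]) cube([1081, 284, 179]);
  translate([0, 1988, 1253]) cube([1081, 284, 179]);
  translate([0, 2272, 1432]) cube([1081, 284, 179]);
  translate([0, 2556, 1611]) cube([1081, 284, 179]);
}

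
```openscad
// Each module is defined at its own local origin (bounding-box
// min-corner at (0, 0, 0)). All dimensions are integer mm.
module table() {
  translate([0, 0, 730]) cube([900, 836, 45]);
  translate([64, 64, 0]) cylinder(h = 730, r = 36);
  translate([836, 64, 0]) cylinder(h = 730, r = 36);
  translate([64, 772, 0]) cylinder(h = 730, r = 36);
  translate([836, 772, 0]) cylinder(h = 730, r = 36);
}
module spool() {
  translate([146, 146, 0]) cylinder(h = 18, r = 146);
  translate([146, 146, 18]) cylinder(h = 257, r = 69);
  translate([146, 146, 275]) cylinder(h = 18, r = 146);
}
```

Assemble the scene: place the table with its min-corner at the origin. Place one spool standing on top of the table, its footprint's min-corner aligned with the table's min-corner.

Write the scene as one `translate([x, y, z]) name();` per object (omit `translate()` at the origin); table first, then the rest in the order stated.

table();
translate([0, 0, 775]) spool();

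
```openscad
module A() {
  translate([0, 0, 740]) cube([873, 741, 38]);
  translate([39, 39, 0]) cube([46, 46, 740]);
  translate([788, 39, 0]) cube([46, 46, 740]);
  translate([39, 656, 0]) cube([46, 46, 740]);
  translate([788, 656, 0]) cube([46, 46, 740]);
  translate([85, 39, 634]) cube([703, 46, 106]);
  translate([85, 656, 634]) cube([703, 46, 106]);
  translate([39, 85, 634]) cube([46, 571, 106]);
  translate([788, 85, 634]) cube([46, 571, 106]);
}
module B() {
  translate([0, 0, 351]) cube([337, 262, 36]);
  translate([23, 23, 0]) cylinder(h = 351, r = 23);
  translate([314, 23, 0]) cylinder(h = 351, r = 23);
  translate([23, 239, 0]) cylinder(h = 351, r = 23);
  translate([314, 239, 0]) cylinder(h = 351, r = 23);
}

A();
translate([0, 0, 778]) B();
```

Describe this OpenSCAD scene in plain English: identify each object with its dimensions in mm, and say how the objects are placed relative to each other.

A is a rectangular dining table. The top is 873×741×38 mm with its upper surface at z = 778 mm. It stands on four 46×46 mm square legs, each inset 39 mm from the nearest pair of top edges, running from the floor to the underside of the top. Four apron rails, 46 mm thick and 106 mm tall, run between adjacent legs with their top edges flush with the underside of the top and their outer faces flush with the legs' outer faces.

B is a four-legged stool. The seat is 337×262 mm, 36 mm thick, top at z = 387 mm. It stands on four round legs, each 46 mm in diameter, from z = 0 to the seat underside, each leg's axis is inset half a diameter from the nearest pair of seat edges (so the leg's bounding box is flush with the corner).

The stool is on top of the table.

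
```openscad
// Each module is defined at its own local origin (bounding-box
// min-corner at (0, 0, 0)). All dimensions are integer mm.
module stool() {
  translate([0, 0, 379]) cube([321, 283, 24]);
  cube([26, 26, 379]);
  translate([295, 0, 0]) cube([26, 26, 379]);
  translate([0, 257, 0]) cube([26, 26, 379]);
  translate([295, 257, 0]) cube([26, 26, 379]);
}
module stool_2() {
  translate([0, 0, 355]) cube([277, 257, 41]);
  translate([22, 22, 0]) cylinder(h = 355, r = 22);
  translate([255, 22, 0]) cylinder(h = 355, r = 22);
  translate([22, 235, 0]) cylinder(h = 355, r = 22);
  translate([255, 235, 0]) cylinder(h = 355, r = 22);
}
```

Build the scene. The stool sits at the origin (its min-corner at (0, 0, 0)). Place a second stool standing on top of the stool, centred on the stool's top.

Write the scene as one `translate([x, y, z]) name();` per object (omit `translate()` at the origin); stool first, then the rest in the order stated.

stool();
translate([22, 13, 403]) stool_2();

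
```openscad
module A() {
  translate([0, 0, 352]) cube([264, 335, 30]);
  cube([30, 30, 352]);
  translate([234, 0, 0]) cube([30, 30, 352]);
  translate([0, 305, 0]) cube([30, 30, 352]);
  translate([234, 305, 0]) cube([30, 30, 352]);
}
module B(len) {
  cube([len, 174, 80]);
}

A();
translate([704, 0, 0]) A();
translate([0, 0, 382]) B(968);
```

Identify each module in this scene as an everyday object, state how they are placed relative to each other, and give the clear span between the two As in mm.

Second stool starts at x = 704; first ends at x = 264; clear span = 704 − 264 = 440 mm.

A is a stool. B is a beam. A beam spans the tops of two stools. The clear span between the two stools is 440 mm.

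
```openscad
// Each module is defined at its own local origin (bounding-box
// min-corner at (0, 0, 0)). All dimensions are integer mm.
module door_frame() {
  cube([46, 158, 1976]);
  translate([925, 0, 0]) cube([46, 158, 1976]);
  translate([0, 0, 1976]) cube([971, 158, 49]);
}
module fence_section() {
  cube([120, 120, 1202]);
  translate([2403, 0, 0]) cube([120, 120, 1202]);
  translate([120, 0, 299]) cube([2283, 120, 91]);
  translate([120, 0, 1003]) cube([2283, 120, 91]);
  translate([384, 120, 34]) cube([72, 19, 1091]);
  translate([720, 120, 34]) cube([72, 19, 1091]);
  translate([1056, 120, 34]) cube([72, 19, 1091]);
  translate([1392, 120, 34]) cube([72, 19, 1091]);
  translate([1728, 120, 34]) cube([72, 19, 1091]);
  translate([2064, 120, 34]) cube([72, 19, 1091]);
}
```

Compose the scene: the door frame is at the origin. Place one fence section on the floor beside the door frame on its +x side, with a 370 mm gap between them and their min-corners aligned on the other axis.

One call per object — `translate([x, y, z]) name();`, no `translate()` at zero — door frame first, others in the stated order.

door_frame();
translate([1341, 0, 0]) fence_section();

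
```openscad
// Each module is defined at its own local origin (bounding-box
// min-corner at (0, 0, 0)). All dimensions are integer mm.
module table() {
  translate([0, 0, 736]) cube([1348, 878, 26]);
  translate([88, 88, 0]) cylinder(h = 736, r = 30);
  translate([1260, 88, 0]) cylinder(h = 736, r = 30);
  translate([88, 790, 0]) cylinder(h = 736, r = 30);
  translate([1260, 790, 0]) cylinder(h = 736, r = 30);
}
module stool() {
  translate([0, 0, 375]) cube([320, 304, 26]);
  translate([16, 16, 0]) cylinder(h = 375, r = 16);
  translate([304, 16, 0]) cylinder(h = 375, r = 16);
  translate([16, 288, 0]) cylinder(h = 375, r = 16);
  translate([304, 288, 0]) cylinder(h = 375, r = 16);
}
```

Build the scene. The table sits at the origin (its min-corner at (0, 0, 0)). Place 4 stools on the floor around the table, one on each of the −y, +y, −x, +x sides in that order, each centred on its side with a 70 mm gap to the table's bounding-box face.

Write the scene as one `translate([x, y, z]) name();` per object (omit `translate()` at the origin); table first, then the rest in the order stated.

table();
translate([514, -374, 0]) stool();
translate([514, 948, 0]) stool();
translate([-390, 287, 0]) stool();
translate([1418, 287, 0]) stool();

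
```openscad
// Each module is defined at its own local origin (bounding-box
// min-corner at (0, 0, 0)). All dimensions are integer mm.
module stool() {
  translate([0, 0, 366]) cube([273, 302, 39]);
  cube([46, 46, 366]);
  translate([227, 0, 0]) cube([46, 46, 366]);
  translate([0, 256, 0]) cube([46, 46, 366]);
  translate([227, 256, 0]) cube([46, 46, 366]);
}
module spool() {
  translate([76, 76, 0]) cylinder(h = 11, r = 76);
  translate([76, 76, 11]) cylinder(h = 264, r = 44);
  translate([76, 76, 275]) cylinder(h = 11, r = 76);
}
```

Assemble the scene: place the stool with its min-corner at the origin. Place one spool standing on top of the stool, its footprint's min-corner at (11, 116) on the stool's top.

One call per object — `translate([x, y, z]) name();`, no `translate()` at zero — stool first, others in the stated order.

stool();
translate([11, 116, 405]) spool();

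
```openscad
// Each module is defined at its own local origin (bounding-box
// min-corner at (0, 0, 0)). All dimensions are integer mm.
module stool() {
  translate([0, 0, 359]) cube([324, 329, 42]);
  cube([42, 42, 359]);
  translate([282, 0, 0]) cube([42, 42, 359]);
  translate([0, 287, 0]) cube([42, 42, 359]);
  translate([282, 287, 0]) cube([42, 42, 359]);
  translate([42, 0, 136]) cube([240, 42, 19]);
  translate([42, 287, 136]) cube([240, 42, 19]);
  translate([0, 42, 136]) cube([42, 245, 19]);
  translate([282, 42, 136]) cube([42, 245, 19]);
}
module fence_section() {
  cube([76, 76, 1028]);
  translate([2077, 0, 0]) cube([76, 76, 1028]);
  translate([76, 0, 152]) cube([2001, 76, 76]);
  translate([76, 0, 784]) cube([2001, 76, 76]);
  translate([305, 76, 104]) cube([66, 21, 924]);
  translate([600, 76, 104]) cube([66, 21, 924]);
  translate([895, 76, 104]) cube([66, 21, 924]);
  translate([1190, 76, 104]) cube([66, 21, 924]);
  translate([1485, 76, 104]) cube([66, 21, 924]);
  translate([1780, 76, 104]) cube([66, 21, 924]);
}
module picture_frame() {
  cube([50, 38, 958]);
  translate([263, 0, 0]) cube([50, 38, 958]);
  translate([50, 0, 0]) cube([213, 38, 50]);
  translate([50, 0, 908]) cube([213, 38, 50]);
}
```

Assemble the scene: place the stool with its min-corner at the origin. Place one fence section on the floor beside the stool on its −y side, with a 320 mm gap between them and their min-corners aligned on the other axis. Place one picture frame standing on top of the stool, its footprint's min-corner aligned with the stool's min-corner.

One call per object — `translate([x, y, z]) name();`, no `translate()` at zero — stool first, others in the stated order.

stool();
translate([0, -417, 0]) fence_section();
translate([0, 0, 401]) picture_frame();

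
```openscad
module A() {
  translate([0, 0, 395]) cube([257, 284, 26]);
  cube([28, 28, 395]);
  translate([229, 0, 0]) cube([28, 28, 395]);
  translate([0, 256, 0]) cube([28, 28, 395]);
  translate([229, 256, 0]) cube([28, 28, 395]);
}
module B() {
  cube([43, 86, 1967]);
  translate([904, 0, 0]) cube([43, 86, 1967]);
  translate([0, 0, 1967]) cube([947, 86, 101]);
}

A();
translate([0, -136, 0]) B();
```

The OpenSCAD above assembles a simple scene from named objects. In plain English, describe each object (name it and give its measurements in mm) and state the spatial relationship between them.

A is a four-legged stool. The seat is a 257×284×26 mm slab whose top surface is at z = 421 mm; four square legs, each 28×28 mm in cross-section, run from the floor (z = 0) to the underside of the seat, each flush with a corner of the seat.

B is a rectangular door frame: two vertical jambs of 43×86 mm section, 1967 mm tall, with a clear opening 861 mm wide between their inner faces. A header 101 mm tall and 86 mm deep lies on top of the jambs and spans the full outside width.

The door frame is on the floor beside the stool on its −y side.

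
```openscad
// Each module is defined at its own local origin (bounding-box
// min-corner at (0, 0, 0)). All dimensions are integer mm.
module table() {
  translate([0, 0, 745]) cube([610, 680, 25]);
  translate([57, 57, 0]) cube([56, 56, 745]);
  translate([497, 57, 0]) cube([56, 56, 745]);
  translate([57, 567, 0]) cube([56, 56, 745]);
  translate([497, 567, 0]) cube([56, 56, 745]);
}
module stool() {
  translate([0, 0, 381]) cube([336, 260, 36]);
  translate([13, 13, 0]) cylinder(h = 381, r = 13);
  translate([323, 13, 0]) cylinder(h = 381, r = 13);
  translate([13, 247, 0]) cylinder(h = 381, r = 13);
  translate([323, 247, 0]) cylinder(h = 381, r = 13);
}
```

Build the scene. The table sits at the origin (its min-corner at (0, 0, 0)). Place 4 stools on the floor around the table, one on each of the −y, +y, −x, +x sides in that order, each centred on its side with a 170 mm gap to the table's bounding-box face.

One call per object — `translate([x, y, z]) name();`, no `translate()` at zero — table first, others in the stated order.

table();
translate([137, -430, 0]) stool();
translate([137, 850, 0]) stool();
translate([-506, 210, 0]) stool();
translate([780, 210, 0]) stool();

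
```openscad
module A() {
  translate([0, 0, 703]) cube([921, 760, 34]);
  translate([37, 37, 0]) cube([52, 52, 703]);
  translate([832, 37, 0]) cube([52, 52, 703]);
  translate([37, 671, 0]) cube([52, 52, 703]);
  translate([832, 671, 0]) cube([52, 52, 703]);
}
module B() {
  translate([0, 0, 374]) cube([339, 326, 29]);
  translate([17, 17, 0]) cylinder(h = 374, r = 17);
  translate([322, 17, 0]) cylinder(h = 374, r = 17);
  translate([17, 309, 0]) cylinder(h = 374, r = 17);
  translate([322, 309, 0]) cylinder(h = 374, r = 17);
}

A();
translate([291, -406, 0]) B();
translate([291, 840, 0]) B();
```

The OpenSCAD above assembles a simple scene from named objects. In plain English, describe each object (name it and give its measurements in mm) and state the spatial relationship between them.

A is a table with a 921×760 mm rectangular top, 34 mm thick, top surface at z = 737 mm, supported by four 52×52 mm square legs, each inset 37 mm from the nearest pair of top edges, running from the floor.

B is a four-legged stool. The seat is a 339×326×29 mm slab whose top surface is at z = 403 mm; four round legs, each 34 mm in diameter, run from the floor (z = 0) to the underside of the seat, each leg's axis is inset half a diameter from the nearest pair of seat edges (so the leg's bounding box is flush with the corner).

Two stools sit around the table at the −y, +y sides.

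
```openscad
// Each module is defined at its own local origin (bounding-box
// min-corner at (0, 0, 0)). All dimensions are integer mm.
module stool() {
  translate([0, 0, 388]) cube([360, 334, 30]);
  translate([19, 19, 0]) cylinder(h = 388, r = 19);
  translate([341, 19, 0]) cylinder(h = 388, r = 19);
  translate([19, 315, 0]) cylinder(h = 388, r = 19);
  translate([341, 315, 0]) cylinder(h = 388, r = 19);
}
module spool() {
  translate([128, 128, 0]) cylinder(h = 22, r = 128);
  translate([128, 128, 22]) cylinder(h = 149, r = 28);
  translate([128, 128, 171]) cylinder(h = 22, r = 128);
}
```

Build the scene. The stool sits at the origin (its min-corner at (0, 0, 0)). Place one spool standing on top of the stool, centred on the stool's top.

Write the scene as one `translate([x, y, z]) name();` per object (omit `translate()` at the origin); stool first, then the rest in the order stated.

stool();
translate([52, 39, 418]) spool();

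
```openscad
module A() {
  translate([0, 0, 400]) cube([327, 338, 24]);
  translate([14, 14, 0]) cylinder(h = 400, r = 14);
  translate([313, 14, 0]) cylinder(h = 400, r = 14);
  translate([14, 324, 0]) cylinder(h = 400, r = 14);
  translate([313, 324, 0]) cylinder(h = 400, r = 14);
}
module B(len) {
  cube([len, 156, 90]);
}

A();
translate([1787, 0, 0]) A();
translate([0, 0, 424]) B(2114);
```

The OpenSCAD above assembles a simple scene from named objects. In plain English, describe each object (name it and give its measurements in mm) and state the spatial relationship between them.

A is a simple wooden stool: a rectangular seat 327 mm (x) by 338 mm (y), 24 mm thick, top face at z = 424 mm, on four round legs, each 28 mm in diameter. The legs rest on z = 0, each leg's axis is inset half a diameter from the nearest pair of seat edges (so the leg's bounding box is flush with the corner).

B is a rectangular beam 2114 mm long (x), 156 mm deep (y), 90 mm thick (z).

The beam spans the tops of two stools placed 1460 mm apart, resting at z = 424 mm.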